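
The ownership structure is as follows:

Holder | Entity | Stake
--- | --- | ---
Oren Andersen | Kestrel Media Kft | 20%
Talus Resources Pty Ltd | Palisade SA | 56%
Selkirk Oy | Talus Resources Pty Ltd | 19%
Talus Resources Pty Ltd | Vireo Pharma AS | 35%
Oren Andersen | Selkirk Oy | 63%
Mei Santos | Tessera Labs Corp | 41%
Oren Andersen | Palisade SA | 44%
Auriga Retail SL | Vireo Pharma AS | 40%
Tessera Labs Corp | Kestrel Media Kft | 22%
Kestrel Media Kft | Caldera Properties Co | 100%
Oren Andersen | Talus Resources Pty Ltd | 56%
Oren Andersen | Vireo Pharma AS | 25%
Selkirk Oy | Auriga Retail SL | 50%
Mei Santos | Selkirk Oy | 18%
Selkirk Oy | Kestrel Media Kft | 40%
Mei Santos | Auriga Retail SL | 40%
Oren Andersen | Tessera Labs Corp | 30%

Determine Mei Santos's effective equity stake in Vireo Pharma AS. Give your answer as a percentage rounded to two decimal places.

20.80%

Mei reaches Vireo along 3 paths.
Via Selkirk → Talus: 18% × 19% × 35% = 1.197%.
Via Auriga: 40% × 40% = 16%.
Via Selkirk → Auriga: 18% × 50% × 40% = 3.6%.
Total: 1.197% + 16% + 3.6% = 20.797%.
Rounded: 20.80%.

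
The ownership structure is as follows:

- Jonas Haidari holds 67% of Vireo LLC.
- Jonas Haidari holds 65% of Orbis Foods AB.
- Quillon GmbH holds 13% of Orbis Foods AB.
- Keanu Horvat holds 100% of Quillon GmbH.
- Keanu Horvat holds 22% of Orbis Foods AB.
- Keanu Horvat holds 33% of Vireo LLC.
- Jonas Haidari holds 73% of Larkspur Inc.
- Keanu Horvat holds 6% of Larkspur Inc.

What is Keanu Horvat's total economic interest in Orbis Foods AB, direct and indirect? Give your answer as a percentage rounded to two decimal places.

Keanu reaches Orbis along 2 paths.
Direct stake: 22% = 22%.
Via Quillon: 100% × 13% = 13%.
Total: 22% + 13% = 35%.
Rounded: 35.00%.

35.00%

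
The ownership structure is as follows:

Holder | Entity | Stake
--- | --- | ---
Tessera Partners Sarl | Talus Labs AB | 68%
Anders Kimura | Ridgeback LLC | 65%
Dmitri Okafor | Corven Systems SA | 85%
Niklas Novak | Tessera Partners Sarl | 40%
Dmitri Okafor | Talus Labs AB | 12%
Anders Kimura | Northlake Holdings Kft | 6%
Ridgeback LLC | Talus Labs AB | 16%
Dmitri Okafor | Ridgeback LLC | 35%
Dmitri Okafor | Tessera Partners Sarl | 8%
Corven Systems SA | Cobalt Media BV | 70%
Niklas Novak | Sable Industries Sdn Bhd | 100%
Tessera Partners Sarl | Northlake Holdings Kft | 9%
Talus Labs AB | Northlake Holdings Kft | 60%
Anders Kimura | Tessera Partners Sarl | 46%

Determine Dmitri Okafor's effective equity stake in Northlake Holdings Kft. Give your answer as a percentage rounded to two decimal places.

Dmitri reaches Northlake along 4 paths.
Via Tessera: 8% × 9% = 0.72%.
Via Tessera → Talus: 8% × 68% × 60% = 3.264%.
Via Ridgeback → Talus: 35% × 16% × 60% = 3.36%.
Via Talus: 12% × 60% = 7.2%.
Total: 0.72% + 3.264% + 3.36% + 7.2% = 14.544%.
Rounded: 14.54%.

14.54%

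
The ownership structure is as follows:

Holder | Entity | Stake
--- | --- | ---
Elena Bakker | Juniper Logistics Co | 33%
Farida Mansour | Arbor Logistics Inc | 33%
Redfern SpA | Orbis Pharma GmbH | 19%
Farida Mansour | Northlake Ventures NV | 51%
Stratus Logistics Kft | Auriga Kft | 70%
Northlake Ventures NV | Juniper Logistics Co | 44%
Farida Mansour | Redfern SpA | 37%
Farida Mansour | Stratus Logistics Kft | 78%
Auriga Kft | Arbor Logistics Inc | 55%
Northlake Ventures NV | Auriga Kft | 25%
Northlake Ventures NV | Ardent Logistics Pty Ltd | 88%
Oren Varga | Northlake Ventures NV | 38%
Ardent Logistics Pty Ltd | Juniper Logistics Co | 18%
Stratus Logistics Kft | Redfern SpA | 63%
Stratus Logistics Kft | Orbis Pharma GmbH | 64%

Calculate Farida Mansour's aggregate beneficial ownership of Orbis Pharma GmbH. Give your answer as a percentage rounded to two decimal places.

66.29%

Farida reaches Orbis along 3 paths.
Via Redfern: 37% × 19% = 7.03%.
Via Stratus → Redfern: 78% × 63% × 19% = 9.3366%.
Via Stratus: 78% × 64% = 49.92%.
Total: 7.03% + 9.3366% + 49.92% = 66.2866%.
Rounded: 66.29%.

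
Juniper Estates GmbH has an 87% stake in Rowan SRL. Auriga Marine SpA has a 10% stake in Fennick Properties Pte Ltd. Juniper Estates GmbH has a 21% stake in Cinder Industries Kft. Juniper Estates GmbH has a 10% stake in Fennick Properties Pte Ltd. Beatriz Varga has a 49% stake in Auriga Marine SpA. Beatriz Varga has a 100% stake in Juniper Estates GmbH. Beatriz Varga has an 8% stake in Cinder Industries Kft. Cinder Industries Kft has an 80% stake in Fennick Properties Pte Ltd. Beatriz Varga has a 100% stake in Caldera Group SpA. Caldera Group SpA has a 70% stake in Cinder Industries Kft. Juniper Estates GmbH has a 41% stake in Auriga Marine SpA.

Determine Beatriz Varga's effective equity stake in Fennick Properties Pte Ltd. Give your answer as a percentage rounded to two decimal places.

Beatriz reaches Fennick along 6 paths.
Via Juniper → Auriga: 100% × 41% × 10% = 4.1%.
Via Auriga: 49% × 10% = 4.9%.
Via Cinder: 8% × 80% = 6.4%.
Via Juniper → Cinder: 100% × 21% × 80% = 16.8%.
Via Caldera → Cinder: 100% × 70% × 80% = 56%.
Via Juniper: 100% × 10% = 10%.
Total: 4.1% + 4.9% + 6.4% + 16.8% + 56% + 10% = 98.2%.
Rounded: 98.20%.

98.20%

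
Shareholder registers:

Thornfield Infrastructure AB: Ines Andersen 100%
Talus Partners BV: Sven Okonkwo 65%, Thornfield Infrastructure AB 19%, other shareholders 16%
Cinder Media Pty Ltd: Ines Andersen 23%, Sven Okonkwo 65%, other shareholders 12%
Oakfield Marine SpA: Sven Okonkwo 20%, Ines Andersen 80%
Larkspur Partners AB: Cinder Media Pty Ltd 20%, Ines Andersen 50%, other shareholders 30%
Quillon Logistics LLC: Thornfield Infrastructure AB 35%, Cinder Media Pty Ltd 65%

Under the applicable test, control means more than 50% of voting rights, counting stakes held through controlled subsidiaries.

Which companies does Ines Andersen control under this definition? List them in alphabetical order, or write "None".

Ines holds 100% of Thornfield, so Ines controls Thornfield.
Ines holds 80% of Oakfield, so Ines controls Oakfield.
No other company's threshold is met.

Oakfield Marine SpA, Thornfield Infrastructure AB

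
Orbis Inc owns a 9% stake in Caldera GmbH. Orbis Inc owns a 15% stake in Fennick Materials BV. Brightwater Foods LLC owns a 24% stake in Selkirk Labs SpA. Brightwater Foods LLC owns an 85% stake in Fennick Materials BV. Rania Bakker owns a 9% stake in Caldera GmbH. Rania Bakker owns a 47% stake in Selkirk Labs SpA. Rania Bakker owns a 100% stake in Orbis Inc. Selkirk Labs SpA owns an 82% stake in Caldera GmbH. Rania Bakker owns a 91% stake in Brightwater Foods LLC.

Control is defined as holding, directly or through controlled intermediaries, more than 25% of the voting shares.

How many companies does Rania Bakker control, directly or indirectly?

5

Rania holds 91% of Brightwater, so Rania controls Brightwater.
Rania and Brightwater together hold 47% + 24% = 71% of Selkirk, so Rania controls Selkirk.
Rania holds 100% of Orbis, so Rania controls Orbis.
Orbis and Brightwater together hold 15% + 85% = 100% of Fennick, so Rania controls Fennick.
Selkirk and Orbis and Rania together hold 82% + 9% + 9% = 100% of Caldera, so Rania controls Caldera.
Rania controls 5 companies.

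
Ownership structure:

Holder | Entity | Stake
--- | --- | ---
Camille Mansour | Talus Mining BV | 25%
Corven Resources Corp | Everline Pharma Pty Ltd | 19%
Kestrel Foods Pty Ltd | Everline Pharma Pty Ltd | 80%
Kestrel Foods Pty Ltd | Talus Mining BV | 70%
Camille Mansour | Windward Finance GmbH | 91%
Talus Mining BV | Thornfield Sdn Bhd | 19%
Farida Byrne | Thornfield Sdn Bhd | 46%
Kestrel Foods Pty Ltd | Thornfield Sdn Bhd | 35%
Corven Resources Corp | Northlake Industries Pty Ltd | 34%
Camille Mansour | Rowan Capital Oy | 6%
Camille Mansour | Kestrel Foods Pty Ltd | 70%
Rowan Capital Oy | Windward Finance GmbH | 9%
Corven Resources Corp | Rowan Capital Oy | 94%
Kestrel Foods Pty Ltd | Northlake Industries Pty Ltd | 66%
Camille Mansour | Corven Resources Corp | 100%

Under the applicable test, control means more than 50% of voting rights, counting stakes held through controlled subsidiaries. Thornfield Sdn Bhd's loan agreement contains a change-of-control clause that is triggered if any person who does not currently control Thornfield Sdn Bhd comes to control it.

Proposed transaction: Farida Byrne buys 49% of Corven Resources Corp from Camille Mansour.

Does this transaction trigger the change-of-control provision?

No

The purchase adds only to Farida's holdings (Camille's stake shrinks), so Farida is the only person who could newly come to control Thornfield.
Farida's largest direct stake is 46% in Thornfield, which does not meet the threshold, so Farida controls no company.
In Thornfield, Farida's side holds only 46%, not > 50%.
So before the transaction, Farida does not control Thornfield.
After the purchase, Farida holds 49% of Corven directly, and Camille's stake falls to 51%.
Farida's side now holds 49% of Corven, not > 50%, so Farida still does not control Corven.
After the transaction, Farida's side holds 46% of Thornfield, not > 50%, so Farida still does not control Thornfield.
No new person acquires control, so the clause is not triggered.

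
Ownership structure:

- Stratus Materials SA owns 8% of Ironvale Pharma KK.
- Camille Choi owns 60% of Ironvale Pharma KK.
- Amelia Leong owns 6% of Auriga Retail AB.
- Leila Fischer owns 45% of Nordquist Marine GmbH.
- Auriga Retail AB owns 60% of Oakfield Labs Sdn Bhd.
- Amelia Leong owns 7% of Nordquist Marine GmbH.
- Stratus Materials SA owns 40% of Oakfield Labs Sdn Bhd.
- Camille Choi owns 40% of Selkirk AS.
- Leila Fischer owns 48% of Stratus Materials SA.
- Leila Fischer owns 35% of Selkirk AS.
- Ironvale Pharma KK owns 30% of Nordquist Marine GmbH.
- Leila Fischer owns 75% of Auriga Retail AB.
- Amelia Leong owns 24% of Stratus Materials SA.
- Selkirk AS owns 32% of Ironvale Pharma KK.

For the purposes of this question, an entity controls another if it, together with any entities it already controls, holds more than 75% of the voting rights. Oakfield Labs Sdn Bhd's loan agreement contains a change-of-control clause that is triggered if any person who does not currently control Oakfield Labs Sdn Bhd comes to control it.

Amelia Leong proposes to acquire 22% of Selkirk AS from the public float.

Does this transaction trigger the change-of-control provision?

No

The purchase changes only Amelia's holdings, so Amelia is the only person who could newly come to control Oakfield.
Amelia's largest direct stake is 24% in Stratus, which does not meet the threshold, so Amelia controls no company.
Neither Amelia nor any entity Amelia controls holds any voting interest in Oakfield.
So before the transaction, Amelia does not control Oakfield.
After the purchase, Amelia holds 22% of Selkirk directly.
Amelia's side now holds 22% of Selkirk, not > 75%, so Amelia still does not control Selkirk.
After the transaction, neither Amelia nor any entity Amelia controls holds a voting interest in Oakfield, so Amelia still does not control it.
No new person acquires control, so the clause is not triggered.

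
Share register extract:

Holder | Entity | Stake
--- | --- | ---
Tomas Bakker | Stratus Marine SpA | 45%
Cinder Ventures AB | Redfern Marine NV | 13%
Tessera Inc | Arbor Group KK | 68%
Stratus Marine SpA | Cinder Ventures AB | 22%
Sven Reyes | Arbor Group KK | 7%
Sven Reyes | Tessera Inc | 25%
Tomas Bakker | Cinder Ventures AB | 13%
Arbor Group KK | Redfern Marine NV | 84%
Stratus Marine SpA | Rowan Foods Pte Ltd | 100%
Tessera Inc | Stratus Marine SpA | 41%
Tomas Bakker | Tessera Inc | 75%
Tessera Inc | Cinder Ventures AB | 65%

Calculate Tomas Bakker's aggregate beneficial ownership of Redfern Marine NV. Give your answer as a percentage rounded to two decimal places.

53.03%

Tomas reaches Redfern along 5 paths.
Via Tessera → Cinder: 75% × 65% × 13% = 6.3375%.
Via Tessera → Stratus → Cinder: 75% × 41% × 22% × 13% = 0.87945%.
Via Stratus → Cinder: 45% × 22% × 13% = 1.287%.
Via Cinder: 13% × 13% = 1.69%.
Via Tessera → Arbor: 75% × 68% × 84% = 42.84%.
Total: 6.3375% + 0.87945% + 1.287% + 1.69% + 42.84% = 53.03395%.
Rounded: 53.03%.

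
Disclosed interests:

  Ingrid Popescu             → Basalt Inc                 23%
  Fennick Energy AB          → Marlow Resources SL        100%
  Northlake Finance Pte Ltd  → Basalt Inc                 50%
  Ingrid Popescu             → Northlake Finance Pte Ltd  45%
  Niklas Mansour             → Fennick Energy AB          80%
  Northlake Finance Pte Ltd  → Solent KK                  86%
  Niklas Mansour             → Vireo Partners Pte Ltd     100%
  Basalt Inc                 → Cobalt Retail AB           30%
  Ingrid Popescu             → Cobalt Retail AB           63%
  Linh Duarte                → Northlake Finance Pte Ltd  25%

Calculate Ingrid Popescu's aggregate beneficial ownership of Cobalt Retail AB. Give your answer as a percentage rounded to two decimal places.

Ingrid reaches Cobalt along 3 paths.
Via Northlake → Basalt: 45% × 50% × 30% = 6.75%.
Via Basalt: 23% × 30% = 6.9%.
Direct stake: 63% = 63%.
Total: 6.75% + 6.9% + 63% = 76.65%.

76.65%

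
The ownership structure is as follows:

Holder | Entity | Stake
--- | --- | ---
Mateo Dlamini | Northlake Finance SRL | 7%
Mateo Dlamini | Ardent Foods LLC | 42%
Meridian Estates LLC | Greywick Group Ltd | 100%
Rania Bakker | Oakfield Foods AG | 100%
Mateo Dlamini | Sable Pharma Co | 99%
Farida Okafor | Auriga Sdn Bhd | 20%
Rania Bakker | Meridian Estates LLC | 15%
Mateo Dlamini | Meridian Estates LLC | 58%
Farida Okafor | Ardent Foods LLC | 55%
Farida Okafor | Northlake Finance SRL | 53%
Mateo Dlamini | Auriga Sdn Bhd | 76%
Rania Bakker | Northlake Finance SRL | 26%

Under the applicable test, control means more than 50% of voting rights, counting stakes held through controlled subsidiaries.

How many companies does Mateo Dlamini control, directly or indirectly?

Mateo holds 58% of Meridian, so Mateo controls Meridian.
Mateo holds 99% of Sable, so Mateo controls Sable.
Meridian holds 100% of Greywick, so Mateo controls Greywick.
Mateo holds 76% of Auriga, so Mateo controls Auriga.
No other company's threshold is met.
Mateo controls 4 companies.

4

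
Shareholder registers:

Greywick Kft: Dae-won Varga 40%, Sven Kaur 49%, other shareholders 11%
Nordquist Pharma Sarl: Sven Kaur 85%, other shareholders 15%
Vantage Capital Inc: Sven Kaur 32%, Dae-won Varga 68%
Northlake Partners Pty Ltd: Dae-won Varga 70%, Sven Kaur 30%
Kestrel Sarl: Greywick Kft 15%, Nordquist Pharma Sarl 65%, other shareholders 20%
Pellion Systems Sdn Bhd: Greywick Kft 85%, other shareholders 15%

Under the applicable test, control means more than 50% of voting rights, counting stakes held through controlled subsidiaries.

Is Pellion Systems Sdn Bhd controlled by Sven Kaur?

No

Sven holds 85% of Nordquist, so Sven controls Nordquist.
Nordquist holds 65% of Kestrel, so Sven controls Kestrel.
Neither Sven nor any entity Sven controls holds any voting interest in Pellion.
So Sven does not control Pellion.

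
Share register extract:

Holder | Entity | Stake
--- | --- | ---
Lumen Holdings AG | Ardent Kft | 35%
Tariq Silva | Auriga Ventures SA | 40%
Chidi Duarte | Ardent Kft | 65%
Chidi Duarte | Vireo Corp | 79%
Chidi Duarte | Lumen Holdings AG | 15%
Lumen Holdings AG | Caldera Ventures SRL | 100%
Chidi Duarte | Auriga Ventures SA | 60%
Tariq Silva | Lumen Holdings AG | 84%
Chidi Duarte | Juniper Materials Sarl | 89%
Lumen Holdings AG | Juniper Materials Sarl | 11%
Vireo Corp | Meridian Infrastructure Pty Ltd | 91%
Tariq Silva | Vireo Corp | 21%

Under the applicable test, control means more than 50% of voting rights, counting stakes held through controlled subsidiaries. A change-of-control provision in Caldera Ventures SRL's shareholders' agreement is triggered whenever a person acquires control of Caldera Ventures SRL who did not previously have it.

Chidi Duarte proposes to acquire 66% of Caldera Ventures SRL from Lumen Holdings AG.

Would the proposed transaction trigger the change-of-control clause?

Yes

The purchase adds only to Chidi's holdings (Lumen's stake shrinks), so Chidi is the only person who could newly come to control Caldera.
Chidi holds 79% of Vireo, so Chidi controls Vireo.
Vireo holds 91% of Meridian, so Chidi controls Meridian.
Chidi holds 89% of Juniper, so Chidi controls Juniper.
Chidi holds 60% of Auriga, so Chidi controls Auriga.
Chidi holds 65% of Ardent, so Chidi controls Ardent.
Neither Chidi nor any entity Chidi controls holds any voting interest in Caldera.
So before the transaction, Chidi does not control Caldera.
After the purchase, Chidi holds 66% of Caldera directly, and Lumen's stake falls to 34%.
Chidi holds 66% of Caldera, so Chidi controls Caldera.
Chidi did not control Caldera before and does after, so the clause is triggered.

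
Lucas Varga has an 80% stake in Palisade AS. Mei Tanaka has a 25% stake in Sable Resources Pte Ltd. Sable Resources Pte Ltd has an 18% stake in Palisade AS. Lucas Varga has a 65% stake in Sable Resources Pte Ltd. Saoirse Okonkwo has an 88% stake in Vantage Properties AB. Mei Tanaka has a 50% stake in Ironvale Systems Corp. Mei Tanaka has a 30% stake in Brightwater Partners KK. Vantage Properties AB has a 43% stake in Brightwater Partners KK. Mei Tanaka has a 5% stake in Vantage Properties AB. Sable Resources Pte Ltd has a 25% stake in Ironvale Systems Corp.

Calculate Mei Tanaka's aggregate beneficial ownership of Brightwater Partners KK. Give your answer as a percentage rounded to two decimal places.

32.15%

Mei reaches Brightwater along 2 paths.
Via Vantage: 5% × 43% = 2.15%.
Direct stake: 30% = 30%.
Total: 2.15% + 30% = 32.15%.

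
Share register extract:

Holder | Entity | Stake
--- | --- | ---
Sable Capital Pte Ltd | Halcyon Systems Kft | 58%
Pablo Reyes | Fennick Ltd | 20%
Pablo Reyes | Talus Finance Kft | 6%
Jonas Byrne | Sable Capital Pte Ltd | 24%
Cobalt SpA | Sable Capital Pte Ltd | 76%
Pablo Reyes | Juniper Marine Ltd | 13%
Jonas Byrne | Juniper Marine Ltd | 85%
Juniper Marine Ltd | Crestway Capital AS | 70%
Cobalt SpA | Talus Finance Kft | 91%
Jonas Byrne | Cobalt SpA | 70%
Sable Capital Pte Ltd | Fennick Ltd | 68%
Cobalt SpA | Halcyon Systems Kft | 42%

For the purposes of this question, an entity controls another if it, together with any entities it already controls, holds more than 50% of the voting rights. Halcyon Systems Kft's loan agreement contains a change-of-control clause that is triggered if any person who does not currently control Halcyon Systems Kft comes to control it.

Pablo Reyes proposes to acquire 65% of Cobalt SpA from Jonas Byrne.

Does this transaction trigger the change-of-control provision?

Yes

The purchase adds only to Pablo's holdings (Jonas's stake shrinks), so Pablo is the only person who could newly come to control Halcyon.
Pablo's largest direct stake is 20% in Fennick, which does not meet the threshold, so Pablo controls no company.
Neither Pablo nor any entity Pablo controls holds any voting interest in Halcyon.
So before the transaction, Pablo does not control Halcyon.
After the purchase, Pablo holds 65% of Cobalt directly, and Jonas's stake falls to 5%.
Pablo holds 65% of Cobalt, so Pablo controls Cobalt.
Cobalt holds 76% of Sable, so Pablo controls Sable.
Sable and Cobalt together hold 58% + 42% = 100% of Halcyon, so Pablo controls Halcyon.
Pablo did not control Halcyon before and does after, so the clause is triggered.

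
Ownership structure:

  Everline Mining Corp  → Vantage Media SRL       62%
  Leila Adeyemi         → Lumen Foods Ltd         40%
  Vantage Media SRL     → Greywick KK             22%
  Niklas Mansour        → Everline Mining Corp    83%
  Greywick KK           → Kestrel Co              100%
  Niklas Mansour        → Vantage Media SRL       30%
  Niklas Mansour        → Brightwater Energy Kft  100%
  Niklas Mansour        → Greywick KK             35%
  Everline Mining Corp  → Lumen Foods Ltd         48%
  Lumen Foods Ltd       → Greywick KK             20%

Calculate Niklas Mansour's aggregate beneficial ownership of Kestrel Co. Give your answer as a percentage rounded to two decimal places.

Niklas reaches Kestrel along 4 paths.
Via Vantage → Greywick: 30% × 22% × 100% = 6.6%.
Via Everline → Vantage → Greywick: 83% × 62% × 22% × 100% = 11.3212%.
Via Everline → Lumen → Greywick: 83% × 48% × 20% × 100% = 7.968%.
Via Greywick: 35% × 100% = 35%.
Total: 6.6% + 11.3212% + 7.968% + 35% = 60.8892%.
Rounded: 60.89%.

60.89%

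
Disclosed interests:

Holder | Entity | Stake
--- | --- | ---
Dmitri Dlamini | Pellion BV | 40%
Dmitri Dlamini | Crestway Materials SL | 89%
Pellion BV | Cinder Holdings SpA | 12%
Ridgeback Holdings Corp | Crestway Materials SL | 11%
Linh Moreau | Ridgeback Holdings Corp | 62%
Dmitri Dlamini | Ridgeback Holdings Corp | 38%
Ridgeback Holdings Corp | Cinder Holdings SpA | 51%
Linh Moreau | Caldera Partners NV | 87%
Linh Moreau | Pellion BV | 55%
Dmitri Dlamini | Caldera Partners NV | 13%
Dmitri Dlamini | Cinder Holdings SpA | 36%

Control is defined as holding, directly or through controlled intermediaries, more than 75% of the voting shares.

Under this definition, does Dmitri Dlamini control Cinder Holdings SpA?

Dmitri holds 89% of Crestway, so Dmitri controls Crestway.
In Cinder, Dmitri's side holds only 36%, not > 75%.
So Dmitri does not control Cinder.

No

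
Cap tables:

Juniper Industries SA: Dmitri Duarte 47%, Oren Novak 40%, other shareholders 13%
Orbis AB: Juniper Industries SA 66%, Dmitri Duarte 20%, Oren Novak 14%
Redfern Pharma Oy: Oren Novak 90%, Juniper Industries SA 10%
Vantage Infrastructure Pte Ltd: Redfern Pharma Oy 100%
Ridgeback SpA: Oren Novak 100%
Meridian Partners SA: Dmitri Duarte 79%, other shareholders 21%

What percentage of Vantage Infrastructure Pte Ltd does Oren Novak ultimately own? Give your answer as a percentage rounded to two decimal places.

94.00%

Oren reaches Vantage along 2 paths.
Via Redfern: 90% × 100% = 90%.
Via Juniper → Redfern: 40% × 10% × 100% = 4%.
Total: 90% + 4% = 94%.
Rounded: 94.00%.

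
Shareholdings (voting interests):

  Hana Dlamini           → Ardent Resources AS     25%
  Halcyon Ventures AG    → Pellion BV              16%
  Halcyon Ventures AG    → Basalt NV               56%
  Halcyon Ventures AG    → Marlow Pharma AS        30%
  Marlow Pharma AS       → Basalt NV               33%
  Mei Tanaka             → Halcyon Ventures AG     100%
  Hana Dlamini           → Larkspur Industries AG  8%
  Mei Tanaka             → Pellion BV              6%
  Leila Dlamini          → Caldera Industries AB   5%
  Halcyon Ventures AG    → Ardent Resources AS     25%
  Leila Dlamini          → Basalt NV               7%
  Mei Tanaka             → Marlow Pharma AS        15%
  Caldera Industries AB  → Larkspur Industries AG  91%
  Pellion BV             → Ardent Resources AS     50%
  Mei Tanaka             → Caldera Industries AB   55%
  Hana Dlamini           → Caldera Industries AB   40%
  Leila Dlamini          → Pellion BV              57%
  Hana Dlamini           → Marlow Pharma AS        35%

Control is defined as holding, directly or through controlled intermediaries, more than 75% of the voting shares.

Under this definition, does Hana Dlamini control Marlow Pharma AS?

Hana's largest direct stake is 40% in Caldera, which does not meet the threshold, so Hana controls no company.
In Marlow, Hana's side holds only 35%, not > 75%.
So Hana does not control Marlow.

No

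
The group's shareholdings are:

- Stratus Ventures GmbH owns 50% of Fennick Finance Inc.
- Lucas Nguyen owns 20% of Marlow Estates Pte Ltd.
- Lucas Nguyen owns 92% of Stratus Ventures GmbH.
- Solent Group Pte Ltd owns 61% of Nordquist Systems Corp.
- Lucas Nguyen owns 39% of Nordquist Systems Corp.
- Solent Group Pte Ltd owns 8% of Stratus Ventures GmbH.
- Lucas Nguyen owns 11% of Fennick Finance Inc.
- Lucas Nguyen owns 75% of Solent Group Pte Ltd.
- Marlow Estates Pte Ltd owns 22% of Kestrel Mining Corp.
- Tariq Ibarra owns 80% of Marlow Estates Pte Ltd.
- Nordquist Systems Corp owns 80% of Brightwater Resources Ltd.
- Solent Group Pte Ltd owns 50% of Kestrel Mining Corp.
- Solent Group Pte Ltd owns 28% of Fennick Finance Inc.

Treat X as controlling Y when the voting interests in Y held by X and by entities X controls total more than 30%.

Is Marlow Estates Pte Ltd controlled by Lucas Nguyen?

No

Lucas holds 75% of Solent, so Lucas controls Solent.
Solent and Lucas together hold 8% + 92% = 100% of Stratus, so Lucas controls Stratus.
Lucas and Stratus and Solent together hold 11% + 50% + 28% = 89% of Fennick, so Lucas controls Fennick.
Lucas and Solent together hold 39% + 61% = 100% of Nordquist, so Lucas controls Nordquist.
Nordquist holds 80% of Brightwater, so Lucas controls Brightwater.
Solent holds 50% of Kestrel, so Lucas controls Kestrel.
In Marlow, Lucas's side holds only 20%, not > 30%.
So Lucas does not control Marlow.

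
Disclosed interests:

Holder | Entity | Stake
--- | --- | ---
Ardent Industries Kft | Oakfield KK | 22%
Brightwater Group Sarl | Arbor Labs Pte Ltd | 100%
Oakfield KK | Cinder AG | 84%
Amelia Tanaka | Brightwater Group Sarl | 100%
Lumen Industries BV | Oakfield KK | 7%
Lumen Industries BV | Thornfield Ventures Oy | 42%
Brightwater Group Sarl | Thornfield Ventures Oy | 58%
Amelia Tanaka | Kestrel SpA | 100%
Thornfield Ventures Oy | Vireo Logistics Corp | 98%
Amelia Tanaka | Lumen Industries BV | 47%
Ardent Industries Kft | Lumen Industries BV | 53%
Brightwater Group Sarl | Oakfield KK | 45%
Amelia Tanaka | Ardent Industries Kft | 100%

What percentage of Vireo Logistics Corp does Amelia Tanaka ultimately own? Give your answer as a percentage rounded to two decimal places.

98.00%

Amelia reaches Vireo along 3 paths.
Via Lumen → Thornfield: 47% × 42% × 98% = 19.3452%.
Via Ardent → Lumen → Thornfield: 100% × 53% × 42% × 98% = 21.8148%.
Via Brightwater → Thornfield: 100% × 58% × 98% = 56.84%.
Total: 19.3452% + 21.8148% + 56.84% = 98%.
Rounded: 98.00%.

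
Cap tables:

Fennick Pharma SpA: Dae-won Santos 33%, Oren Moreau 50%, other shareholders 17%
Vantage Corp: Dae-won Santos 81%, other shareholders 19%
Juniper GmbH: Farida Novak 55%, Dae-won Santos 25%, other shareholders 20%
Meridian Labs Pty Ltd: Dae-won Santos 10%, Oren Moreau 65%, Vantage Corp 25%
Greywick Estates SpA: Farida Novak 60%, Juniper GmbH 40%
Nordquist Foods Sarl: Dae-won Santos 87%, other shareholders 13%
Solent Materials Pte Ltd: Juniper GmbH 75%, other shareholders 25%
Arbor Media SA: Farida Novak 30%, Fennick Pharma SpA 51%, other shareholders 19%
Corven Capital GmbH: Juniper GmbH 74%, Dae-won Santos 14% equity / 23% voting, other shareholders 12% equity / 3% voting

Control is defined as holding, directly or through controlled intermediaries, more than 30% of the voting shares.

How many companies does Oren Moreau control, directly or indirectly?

Oren holds 50% of Fennick, so Oren controls Fennick.
Oren holds 65% of Meridian, so Oren controls Meridian.
Fennick holds 51% of Arbor, so Oren controls Arbor.
No other company's threshold is met.
Oren controls 3 companies.

3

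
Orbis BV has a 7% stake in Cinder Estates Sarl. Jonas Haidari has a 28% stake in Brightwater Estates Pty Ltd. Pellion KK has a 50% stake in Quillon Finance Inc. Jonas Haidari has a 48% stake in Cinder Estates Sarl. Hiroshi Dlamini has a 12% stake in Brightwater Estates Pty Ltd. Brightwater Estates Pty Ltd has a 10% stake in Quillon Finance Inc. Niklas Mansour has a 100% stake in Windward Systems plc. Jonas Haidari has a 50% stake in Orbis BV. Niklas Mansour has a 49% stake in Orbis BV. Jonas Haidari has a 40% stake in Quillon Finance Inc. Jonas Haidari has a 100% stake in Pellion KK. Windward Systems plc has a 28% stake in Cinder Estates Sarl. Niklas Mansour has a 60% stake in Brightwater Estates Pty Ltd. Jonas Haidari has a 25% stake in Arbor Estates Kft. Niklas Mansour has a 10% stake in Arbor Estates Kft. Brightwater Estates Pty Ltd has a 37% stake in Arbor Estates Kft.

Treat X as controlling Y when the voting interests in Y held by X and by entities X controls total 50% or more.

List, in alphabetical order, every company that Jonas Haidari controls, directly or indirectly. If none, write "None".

Cinder Estates Sarl, Orbis BV, Pellion KK, Quillon Finance Inc

Jonas holds 50% of Orbis, so Jonas controls Orbis.
Jonas and Orbis together hold 48% + 7% = 55% of Cinder, so Jonas controls Cinder.
Jonas holds 100% of Pellion, so Jonas controls Pellion.
Pellion and Jonas together hold 50% + 40% = 90% of Quillon, so Jonas controls Quillon.
No other company's threshold is met.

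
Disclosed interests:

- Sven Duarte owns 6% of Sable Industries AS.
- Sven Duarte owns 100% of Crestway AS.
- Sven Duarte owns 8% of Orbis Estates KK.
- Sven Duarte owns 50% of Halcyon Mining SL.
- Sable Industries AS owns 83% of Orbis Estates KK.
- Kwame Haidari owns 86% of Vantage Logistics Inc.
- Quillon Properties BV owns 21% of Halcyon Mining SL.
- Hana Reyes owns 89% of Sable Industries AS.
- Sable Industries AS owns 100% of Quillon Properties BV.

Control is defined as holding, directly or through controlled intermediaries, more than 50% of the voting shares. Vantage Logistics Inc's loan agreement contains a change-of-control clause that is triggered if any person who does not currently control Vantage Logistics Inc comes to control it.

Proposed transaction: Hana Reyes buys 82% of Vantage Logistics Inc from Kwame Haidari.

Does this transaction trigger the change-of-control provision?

Yes

The purchase adds only to Hana's holdings (Kwame's stake shrinks), so Hana is the only person who could newly come to control Vantage.
Hana holds 89% of Sable, so Hana controls Sable.
Sable holds 83% of Orbis, so Hana controls Orbis.
Sable holds 100% of Quillon, so Hana controls Quillon.
Neither Hana nor any entity Hana controls holds any voting interest in Vantage.
So before the transaction, Hana does not control Vantage.
After the purchase, Hana holds 82% of Vantage directly, and Kwame's stake falls to 4%.
Hana holds 82% of Vantage, so Hana controls Vantage.
Hana did not control Vantage before and does after, so the clause is triggered.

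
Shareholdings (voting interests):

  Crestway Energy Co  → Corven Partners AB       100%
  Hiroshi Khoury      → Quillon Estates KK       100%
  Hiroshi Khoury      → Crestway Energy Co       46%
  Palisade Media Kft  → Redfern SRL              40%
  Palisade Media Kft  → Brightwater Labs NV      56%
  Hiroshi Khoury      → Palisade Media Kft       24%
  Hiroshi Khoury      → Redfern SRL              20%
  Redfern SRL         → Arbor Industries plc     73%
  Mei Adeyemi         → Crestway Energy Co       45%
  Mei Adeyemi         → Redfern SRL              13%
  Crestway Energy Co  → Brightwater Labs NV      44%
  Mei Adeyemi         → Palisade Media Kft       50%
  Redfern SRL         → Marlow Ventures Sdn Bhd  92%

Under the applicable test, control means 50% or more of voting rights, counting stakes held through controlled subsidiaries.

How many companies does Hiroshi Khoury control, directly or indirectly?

1

Hiroshi holds 100% of Quillon, so Hiroshi controls Quillon.
No other company's threshold is met.
Hiroshi controls 1 company.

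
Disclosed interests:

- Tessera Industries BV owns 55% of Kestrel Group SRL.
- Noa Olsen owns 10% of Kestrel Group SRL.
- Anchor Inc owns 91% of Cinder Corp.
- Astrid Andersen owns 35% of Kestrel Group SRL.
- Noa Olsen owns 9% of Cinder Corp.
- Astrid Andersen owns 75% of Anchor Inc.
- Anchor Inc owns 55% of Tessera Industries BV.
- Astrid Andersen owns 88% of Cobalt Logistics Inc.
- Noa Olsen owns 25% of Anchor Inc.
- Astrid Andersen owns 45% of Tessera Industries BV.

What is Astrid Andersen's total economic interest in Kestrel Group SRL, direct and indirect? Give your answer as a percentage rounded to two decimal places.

Astrid reaches Kestrel along 3 paths.
Via Anchor → Tessera: 75% × 55% × 55% = 22.6875%.
Via Tessera: 45% × 55% = 24.75%.
Direct stake: 35% = 35%.
Total: 22.6875% + 24.75% + 35% = 82.4375%.
Rounded: 82.44%.

82.44%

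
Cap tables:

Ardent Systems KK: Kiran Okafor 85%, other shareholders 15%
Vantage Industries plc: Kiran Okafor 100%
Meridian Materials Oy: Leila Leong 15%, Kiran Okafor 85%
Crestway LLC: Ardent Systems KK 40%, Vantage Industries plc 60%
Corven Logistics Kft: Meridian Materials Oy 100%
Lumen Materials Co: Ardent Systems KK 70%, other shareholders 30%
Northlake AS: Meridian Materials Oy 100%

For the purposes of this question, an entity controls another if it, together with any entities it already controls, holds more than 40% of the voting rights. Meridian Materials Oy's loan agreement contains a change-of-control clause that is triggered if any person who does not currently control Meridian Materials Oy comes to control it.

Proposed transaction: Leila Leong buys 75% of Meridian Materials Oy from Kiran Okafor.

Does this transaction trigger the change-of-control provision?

Yes

The purchase adds only to Leila's holdings (Kiran's stake shrinks), so Leila is the only person who could newly come to control Meridian.
Leila's largest direct stake is 15% in Meridian, which does not meet the threshold, so Leila controls no company.
In Meridian, Leila's side holds only 15%, not > 40%.
So before the transaction, Leila does not control Meridian.
After the purchase, Leila's direct stake in Meridian rises to 15% + 75% = 90%, and Kiran's stake falls to 10%.
Leila holds 90% of Meridian, so Leila controls Meridian.
Leila did not control Meridian before and does after, so the clause is triggered.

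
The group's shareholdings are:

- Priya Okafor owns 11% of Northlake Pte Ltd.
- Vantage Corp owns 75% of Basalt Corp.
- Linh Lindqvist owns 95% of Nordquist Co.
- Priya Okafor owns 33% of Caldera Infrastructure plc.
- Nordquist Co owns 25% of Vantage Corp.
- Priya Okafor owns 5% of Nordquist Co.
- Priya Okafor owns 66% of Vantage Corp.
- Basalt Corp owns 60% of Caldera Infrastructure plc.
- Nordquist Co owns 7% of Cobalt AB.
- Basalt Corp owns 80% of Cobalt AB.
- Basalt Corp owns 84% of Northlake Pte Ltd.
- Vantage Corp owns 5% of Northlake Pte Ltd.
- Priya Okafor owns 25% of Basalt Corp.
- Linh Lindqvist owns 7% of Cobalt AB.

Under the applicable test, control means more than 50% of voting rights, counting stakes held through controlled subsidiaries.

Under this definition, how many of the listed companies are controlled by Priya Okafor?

Priya holds 66% of Vantage, so Priya controls Vantage.
Priya and Vantage together hold 25% + 75% = 100% of Basalt, so Priya controls Basalt.
Basalt holds 80% of Cobalt, so Priya controls Cobalt.
Basalt and Vantage and Priya together hold 84% + 5% + 11% = 100% of Northlake, so Priya controls Northlake.
Basalt and Priya together hold 60% + 33% = 93% of Caldera, so Priya controls Caldera.
No other company's threshold is met.
Priya controls 5 companies.

5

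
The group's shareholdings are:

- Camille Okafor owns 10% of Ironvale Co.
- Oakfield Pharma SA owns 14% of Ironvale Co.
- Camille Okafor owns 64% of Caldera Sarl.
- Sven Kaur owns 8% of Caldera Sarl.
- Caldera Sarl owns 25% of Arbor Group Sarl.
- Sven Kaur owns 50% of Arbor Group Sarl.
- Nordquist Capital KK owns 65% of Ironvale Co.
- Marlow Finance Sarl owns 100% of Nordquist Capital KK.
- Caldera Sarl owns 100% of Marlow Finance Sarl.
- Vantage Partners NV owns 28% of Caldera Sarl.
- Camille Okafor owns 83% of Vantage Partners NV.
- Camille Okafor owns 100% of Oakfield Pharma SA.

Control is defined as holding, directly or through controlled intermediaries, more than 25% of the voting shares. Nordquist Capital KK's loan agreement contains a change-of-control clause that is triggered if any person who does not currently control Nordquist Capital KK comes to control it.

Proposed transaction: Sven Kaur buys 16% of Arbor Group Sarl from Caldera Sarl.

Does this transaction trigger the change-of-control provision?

No

The purchase adds only to Sven's holdings (Caldera's stake shrinks), so Sven is the only person who could newly come to control Nordquist.
Sven holds 50% of Arbor, so Sven controls Arbor.
Neither Sven nor any entity Sven controls holds any voting interest in Nordquist.
So before the transaction, Sven does not control Nordquist.
After the purchase, Sven's direct stake in Arbor rises to 50% + 16% = 66%, and Caldera's stake falls to 9%.
Sven holds 66% of Arbor, so Sven controls Arbor.
After the transaction, neither Sven nor any entity Sven controls holds a voting interest in Nordquist, so Sven still does not control it.
No new person acquires control, so the clause is not triggered.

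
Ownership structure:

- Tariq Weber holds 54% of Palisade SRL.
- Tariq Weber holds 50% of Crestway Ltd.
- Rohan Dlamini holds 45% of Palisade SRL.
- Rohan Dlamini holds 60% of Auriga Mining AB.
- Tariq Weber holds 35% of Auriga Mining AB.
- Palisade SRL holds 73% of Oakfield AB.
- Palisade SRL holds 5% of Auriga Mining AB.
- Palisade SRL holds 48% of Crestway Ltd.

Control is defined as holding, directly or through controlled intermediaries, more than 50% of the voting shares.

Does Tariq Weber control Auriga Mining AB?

Tariq holds 54% of Palisade, so Tariq controls Palisade.
Tariq and Palisade together hold 50% + 48% = 98% of Crestway, so Tariq controls Crestway.
Palisade holds 73% of Oakfield, so Tariq controls Oakfield.
In Auriga, Tariq's side holds only 35% + 5% = 40%, not > 50%.
So Tariq does not control Auriga.

No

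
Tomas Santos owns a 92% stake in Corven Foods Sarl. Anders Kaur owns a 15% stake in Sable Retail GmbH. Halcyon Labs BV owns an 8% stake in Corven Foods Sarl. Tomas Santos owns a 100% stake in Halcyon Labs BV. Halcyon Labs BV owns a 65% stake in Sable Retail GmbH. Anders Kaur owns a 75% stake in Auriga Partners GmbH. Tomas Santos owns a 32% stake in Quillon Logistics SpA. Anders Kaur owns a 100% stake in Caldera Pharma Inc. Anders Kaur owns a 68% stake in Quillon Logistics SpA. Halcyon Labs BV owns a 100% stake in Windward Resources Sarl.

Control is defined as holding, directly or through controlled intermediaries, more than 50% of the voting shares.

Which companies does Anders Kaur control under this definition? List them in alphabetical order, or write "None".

Anders holds 75% of Auriga, so Anders controls Auriga.
Anders holds 68% of Quillon, so Anders controls Quillon.
Anders holds 100% of Caldera, so Anders controls Caldera.
No other company's threshold is met.

Auriga Partners GmbH, Caldera Pharma Inc, Quillon Logistics SpA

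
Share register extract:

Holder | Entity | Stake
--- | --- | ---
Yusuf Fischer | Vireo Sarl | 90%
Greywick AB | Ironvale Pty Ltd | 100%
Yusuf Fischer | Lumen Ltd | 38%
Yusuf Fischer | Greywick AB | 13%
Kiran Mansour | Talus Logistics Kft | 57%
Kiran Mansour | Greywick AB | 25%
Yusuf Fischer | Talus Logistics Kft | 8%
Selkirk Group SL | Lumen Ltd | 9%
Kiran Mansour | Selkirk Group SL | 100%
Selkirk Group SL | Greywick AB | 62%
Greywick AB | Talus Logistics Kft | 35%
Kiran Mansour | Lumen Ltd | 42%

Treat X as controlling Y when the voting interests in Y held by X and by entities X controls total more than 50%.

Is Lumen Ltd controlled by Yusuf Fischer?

No

Yusuf holds 90% of Vireo, so Yusuf controls Vireo.
In Lumen, Yusuf's side holds only 38%, not > 50%.
So Yusuf does not control Lumen.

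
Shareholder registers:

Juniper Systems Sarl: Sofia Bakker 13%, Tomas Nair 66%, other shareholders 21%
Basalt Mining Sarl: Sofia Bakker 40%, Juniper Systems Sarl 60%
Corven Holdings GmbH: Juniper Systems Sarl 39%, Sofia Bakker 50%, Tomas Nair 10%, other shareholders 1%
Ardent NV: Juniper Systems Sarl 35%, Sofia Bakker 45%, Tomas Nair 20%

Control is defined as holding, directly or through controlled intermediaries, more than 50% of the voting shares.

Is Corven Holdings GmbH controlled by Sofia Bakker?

Sofia's largest direct stake is 50% in Corven, which does not meet the threshold, so Sofia controls no company.
In Corven, Sofia's side holds only 50%, not > 50%.
So Sofia does not control Corven.

No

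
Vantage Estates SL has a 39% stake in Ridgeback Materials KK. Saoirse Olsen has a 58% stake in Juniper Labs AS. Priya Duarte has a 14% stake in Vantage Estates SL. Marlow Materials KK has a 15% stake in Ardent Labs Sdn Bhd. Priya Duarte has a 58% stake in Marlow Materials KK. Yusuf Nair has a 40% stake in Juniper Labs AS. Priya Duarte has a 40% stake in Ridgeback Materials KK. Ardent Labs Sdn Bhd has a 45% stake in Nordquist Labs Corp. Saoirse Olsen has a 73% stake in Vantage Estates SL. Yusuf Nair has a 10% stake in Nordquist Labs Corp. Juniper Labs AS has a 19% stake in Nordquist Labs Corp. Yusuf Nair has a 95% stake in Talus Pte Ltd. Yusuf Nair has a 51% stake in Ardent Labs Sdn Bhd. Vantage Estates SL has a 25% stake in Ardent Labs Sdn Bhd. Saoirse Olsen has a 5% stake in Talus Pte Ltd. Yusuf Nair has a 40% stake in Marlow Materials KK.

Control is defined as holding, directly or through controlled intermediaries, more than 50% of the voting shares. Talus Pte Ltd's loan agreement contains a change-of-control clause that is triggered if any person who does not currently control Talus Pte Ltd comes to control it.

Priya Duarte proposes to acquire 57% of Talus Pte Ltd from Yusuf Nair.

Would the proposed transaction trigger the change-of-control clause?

Yes

The purchase adds only to Priya's holdings (Yusuf's stake shrinks), so Priya is the only person who could newly come to control Talus.
Priya holds 58% of Marlow, so Priya controls Marlow.
Neither Priya nor any entity Priya controls holds any voting interest in Talus.
So before the transaction, Priya does not control Talus.
After the purchase, Priya holds 57% of Talus directly, and Yusuf's stake falls to 38%.
Priya holds 57% of Talus, so Priya controls Talus.
Priya did not control Talus before and does after, so the clause is triggered.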